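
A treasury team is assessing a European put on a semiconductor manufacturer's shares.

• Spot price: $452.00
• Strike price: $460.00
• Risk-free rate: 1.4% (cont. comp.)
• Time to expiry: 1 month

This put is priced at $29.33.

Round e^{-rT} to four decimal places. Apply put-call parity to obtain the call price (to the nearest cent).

exp(−rT) = exp(−0.014·0.08333) = 0.9988
Put-call parity: C − P = S − K·e^(−rT) = 452 − 460·0.9988 = 452 − 459.4480 = -7.4480
C = P + (C − P) = 29.33 + (-7.4480) = 21.8820

$21.88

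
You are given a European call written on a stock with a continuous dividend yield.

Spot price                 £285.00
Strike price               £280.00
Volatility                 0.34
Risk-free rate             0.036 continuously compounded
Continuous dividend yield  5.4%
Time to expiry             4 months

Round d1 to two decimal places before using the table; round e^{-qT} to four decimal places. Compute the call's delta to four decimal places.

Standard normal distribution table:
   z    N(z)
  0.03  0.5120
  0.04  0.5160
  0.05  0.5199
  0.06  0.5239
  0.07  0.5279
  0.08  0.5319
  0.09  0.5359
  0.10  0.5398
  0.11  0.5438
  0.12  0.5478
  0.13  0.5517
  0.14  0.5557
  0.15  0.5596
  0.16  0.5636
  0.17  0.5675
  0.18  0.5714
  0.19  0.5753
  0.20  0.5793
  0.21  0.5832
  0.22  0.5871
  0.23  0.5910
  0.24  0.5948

σ√T = 0.34 × 0.5774 = 0.1963
d₁ = [ln(285/280) + (0.036 − 0.054 + 0.34²/2)·0.3333] / 0.1963 = [0.0177 + 0.0133] / 0.1963 = 0.1578 which rounds to 0.16
N(d₁) = N(0.16) = 0.5636
Δ_call = exp(−qT)·N(d₁) = 0.9822·0.5636 = 0.5536

0.5536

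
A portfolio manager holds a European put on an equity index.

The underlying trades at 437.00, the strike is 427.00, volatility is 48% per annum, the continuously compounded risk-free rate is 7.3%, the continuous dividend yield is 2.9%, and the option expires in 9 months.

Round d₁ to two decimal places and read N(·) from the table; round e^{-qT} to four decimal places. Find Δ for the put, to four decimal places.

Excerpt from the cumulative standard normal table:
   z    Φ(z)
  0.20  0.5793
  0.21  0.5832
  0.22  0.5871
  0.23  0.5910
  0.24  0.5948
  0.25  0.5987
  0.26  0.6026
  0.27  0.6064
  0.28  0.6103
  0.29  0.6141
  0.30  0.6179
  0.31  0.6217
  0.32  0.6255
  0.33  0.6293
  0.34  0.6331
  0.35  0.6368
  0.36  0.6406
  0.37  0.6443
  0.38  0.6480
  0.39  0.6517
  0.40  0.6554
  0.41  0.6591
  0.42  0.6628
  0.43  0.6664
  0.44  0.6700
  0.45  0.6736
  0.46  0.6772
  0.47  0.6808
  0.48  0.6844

σ√T = 0.48 × 0.8660 = 0.4157
d₁ = [ln(437/427) + (0.073 − 0.029 + 0.48²/2)·0.75] / 0.4157 = [0.0231 + 0.1194] / 0.4157 = 0.3429 ≈ 0.34
N(d₁) = N(0.34) = 0.6331
Δ_put = exp(−qT)·(N(d₁) − 1) = 0.9785·(0.6331 − 1) = -0.3590

-0.3590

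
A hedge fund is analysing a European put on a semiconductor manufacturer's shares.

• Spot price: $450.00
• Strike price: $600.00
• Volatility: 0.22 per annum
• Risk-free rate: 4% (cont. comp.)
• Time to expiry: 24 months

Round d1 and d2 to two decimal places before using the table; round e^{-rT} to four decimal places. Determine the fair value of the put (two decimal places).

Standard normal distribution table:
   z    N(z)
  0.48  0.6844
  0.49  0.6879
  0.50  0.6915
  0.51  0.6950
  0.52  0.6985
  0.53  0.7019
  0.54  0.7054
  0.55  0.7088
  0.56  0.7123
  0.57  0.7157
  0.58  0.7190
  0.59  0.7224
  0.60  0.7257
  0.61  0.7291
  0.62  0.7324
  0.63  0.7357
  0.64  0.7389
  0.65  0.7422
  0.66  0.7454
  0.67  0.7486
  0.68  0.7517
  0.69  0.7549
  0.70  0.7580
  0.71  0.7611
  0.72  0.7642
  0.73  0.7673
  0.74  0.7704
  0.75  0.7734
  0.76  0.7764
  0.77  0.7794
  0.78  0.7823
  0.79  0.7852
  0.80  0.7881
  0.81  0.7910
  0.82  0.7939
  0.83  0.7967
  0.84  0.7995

$126.96

σ√T = 0.22·√2 = 0.3111
ln(S/K) + (r + σ²/2)T = ln(450/600) + (0.04 + 0.22²/2)·2 = -0.2877 + 0.1284 = -0.1593
d₁ = -0.1593 / 0.3111 = -0.5120 ⇒ -0.51
d₂ = d₁ − σ√T = -0.5120 − 0.3111 = -0.8231 ⇒ -0.82
e^(−rT) = e^(−0.04·2) = 0.9231
N(−d₂) = N(0.82) = 0.7939;  N(−d₁) = N(0.51) = 0.6950
P = 600·0.9231·0.7939 − 450·0.6950 = 439.7095 − 312.7500 = 126.9595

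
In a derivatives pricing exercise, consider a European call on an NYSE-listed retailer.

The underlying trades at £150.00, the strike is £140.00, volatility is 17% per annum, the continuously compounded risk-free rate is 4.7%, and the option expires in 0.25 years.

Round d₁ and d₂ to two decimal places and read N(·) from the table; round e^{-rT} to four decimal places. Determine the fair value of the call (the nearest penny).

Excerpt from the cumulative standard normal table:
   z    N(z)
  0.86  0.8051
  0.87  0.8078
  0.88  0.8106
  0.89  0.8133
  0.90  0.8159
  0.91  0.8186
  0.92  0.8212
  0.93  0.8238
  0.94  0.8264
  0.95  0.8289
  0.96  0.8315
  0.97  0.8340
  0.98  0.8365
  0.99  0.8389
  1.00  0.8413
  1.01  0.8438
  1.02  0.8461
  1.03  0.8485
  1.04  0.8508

σ√T = 0.17 × 0.5000 = 0.0850
d₁ = [ln(150/140) + (0.047 + 0.17²/2)·0.25] / 0.0850 = [0.0690 + 0.0154] / 0.0850 = 0.9924 ≈ 0.99
d₂ = d₁ − σ√T = 0.9924 − 0.0850 = 0.9074 ≈ 0.91
exp(−rT) = exp(−0.047·0.25) = 0.9883
N(d₁) = N(0.99) = 0.8389;  N(d₂) = N(0.91) = 0.8186
C = 150·0.8389 − 140·0.9883·0.8186 = 125.8350 − 113.2631 = 12.5719

£12.57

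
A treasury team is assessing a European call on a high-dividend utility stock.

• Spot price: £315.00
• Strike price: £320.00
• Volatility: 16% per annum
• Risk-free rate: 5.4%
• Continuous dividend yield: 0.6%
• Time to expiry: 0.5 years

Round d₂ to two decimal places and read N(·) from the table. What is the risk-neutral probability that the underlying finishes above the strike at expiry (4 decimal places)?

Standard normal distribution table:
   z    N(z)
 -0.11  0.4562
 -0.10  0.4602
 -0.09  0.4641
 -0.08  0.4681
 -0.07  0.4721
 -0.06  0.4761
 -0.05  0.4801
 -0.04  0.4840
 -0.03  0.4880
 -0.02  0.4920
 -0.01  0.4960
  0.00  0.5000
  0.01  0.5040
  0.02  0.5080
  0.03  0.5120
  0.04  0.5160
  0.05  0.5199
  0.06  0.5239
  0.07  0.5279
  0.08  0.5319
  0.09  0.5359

σ√T = 0.16·√0.5 = 0.1131
d₁ = [ln(315/320) + (0.054 − 0.006 + 0.16²/2)·0.5] / 0.1131 = [-0.0157 + 0.0304] / 0.1131 = 0.1295 ⇒ 0.13
d₂ = d₁ − σ√T = 0.1295 − 0.1131 = 0.0164 ⇒ 0.02
Risk-neutral Pr[S_T > K] = N(d₂) = N(0.02) = 0.5080

0.5080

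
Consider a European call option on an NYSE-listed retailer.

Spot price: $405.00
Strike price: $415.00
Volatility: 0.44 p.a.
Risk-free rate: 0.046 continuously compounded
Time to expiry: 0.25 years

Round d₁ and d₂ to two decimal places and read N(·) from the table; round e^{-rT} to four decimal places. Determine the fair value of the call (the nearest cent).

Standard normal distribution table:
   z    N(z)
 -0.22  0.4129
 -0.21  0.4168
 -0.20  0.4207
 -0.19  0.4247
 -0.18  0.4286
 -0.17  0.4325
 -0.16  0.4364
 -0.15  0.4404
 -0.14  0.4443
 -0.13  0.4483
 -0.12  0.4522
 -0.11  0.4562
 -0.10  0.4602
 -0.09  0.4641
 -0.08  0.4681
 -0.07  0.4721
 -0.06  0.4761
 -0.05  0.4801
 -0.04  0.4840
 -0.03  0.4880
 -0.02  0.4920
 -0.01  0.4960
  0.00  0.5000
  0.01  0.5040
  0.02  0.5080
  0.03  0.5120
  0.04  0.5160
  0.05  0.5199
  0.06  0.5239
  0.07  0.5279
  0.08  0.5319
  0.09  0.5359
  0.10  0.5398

σ√T = 0.44·√0.25 = 0.2200
d₁ = [ln(405/415) + (0.046 + ½·0.44²)·0.25] / (σ√T) = (-0.0244 + 0.0357) / 0.2200 = 0.0514 → 0.05
d₂ = 0.0514 − 0.2200 = -0.1686 → -0.17
exp(−rT) = exp(−0.046·0.25) = 0.9886
N(d₁) = N(0.05) = 0.5199;  N(d₂) = N(-0.17) = 0.4325
C = 405·0.5199 − 415·0.9886·0.4325 = 210.5595 − 177.4413 = 33.1182

$33.12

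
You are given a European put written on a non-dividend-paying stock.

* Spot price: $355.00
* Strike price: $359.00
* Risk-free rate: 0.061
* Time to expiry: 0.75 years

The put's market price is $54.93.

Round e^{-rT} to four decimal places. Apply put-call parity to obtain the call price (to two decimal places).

exp(−rT) = exp(−0.061·0.75) = 0.9553
Put-call parity: C − P = S − K·e^(−rT) = 355 − 359·0.9553 = 355 − 342.9527 = 12.0473
C = P + (C − P) = 54.93 + (12.0473) = 66.9773

$66.98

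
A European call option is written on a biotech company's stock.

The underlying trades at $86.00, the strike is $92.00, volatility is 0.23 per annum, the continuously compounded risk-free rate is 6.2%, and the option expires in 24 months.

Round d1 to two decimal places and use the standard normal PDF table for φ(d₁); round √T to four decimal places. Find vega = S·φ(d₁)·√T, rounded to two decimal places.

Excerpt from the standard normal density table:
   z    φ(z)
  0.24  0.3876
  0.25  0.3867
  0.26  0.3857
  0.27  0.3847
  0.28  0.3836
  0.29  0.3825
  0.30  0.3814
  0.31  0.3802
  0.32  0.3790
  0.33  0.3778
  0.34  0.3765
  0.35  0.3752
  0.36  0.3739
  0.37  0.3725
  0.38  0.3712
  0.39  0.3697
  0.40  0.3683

45.79

σ√T = 0.23·√2 = 0.3253
d₁ = [ln(86/92) + (0.062 + 0.23²/2)·2] / 0.3253 = [-0.0674 + 0.1769] / 0.3253 = 0.3365 → 0.34
√T = √2 = 1.4142
φ(d₁) = φ(0.34) = 0.3765
vega = S·φ(d₁)·√T = 86·0.3765·1.4142 = 45.7904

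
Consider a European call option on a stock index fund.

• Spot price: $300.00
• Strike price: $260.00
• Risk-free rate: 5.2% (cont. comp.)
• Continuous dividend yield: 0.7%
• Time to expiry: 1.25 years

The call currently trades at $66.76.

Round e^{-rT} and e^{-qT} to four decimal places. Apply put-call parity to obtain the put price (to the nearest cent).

e^(−qT) = e^(−0.007·1.25) = 0.9913;  e^(−rT) = e^(−0.052·1.25) = 0.9371
Put-call parity: C − P = S·e^(−qT) − K·e^(−rT) = 300·0.9913 − 260·0.9371 = 297.3900 − 243.6460 = 53.7440
P = C − (C − P) = 66.76 − (53.7440) = 13.0160

$13.02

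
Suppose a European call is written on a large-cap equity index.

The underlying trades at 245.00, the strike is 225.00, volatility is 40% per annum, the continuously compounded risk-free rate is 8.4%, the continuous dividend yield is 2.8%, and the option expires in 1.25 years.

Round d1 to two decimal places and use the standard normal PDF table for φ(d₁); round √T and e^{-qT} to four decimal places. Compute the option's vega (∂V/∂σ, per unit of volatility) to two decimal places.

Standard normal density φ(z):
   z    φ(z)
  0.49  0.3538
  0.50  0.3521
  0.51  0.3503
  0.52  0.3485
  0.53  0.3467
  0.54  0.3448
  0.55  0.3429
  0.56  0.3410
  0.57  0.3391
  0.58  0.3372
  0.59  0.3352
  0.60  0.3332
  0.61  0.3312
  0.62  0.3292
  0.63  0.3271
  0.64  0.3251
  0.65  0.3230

89.69

σ√T = 0.4 × 1.1180 = 0.4472
d₁ = [ln(245/225) + (0.084 − 0.028 + 0.4²/2)·1.25] / 0.4472 = [0.0852 + 0.1700] / 0.4472 = 0.5706 which rounds to 0.57
√T = √1.25 = 1.1180
φ(d₁) = φ(0.57) = 0.3391
exp(−qT) = exp(−0.028·1.25) = 0.9656
vega = S·exp(−qT)·φ(d₁)·√T = 245·0.9656·0.3391·1.1180 = 89.6877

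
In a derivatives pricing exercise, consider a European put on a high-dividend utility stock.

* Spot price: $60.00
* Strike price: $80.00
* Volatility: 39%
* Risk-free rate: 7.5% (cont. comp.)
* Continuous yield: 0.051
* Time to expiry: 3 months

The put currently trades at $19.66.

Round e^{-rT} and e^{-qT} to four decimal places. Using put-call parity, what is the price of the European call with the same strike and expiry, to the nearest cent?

$0.39

exp(−qT) = exp(−0.051·0.25) = 0.9873;  exp(−rT) = exp(−0.075·0.25) = 0.9814
Put-call parity: C − P = S·e^(−qT) − K·e^(−rT) = 60·0.9873 − 80·0.9814 = 59.2380 − 78.5120 = -19.2740
C = P + (C − P) = 19.66 + (-19.2740) = 0.3860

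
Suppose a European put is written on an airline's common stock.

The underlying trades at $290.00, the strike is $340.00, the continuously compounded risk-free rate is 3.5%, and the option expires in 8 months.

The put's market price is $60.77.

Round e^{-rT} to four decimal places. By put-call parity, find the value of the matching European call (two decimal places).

e^(−rT) = e^(−0.035·0.6667) = 0.9769
Put-call parity: C − P = S − K·e^(−rT) = 290 − 340·0.9769 = 290 − 332.1460 = -42.1460
C = P + (C − P) = 60.77 + (-42.1460) = 18.6240

$18.62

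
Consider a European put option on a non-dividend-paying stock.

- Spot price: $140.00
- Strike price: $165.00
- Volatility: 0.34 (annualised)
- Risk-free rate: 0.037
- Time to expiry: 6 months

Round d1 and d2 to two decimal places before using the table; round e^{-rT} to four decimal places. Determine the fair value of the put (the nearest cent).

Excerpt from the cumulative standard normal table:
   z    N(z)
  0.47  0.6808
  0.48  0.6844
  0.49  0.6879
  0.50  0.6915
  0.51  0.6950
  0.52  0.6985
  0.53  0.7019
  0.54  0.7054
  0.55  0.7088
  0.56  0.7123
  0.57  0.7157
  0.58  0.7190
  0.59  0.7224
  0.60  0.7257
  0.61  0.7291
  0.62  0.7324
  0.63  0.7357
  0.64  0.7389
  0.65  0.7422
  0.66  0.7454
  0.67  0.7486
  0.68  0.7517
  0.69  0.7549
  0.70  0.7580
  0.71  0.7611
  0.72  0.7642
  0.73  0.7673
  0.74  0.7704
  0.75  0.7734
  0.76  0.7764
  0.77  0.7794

$27.98

σ√T = 0.34·√0.5 = 0.2404
d₁ = [ln(140/165) + (0.037 + ½·0.34²)·0.5] / (σ√T) = (-0.1643 + 0.0474) / 0.2404 = -0.4863 ≈ -0.49
d₂ = -0.4863 − 0.2404 = -0.7267 ≈ -0.73
exp(−rT) = exp(−0.037·0.5) = 0.9817
N(−d₂) = N(0.73) = 0.7673;  N(−d₁) = N(0.49) = 0.6879
P = 165·0.9817·0.7673 − 140·0.6879 = 124.2876 − 96.3060 = 27.9816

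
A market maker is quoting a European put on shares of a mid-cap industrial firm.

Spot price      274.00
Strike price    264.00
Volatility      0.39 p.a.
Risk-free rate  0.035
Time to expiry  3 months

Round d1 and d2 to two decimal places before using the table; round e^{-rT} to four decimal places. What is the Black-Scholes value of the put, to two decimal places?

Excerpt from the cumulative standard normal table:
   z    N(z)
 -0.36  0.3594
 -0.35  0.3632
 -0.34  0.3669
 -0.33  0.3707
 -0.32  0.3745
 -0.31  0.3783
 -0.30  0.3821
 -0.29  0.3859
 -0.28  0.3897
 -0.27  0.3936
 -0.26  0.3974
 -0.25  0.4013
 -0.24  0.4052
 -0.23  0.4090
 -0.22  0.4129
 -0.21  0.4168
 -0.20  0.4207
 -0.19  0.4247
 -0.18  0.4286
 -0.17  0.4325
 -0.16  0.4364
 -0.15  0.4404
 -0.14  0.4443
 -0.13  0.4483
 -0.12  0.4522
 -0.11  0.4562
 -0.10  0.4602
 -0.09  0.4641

σ√T = 0.39·√0.25 = 0.1950
d₁ = [ln(274/264) + (0.035 + ½·0.39²)·0.25] / (σ√T) = (0.0372 + 0.0278) / 0.1950 = 0.3330 ≈ 0.33
d₂ = 0.3330 − 0.1950 = 0.1380 ≈ 0.14
e^(−rT) = e^(−0.035·0.25) = 0.9913
P = 264·0.9913·N(-0.14) − 274·N(-0.33) = 264·0.9913·0.4443 − 274·0.3707 = 116.2747 − 101.5718 = 14.7029

14.70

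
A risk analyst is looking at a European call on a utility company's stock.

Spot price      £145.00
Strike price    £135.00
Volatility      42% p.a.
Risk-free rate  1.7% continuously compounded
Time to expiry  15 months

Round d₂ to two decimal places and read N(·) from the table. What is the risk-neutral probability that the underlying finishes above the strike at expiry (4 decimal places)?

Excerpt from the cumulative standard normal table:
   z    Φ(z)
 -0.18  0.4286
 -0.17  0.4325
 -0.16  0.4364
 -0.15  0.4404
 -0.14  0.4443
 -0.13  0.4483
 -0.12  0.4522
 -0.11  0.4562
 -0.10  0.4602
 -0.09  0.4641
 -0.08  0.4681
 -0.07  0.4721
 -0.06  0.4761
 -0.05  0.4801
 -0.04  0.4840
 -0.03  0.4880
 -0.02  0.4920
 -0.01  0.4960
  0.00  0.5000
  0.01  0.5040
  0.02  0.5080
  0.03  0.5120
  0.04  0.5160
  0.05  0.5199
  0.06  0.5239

0.4840

T = 1.25;  σ√T = 0.4696
d₁ = [ln(145/135) + (0.017 + 0.42²/2)·1.25] / 0.4696 = [0.0715 + 0.1315] / 0.4696 = 0.4322 ⇒ 0.43
d₂ = d₁ − σ√T = 0.4322 − 0.4696 = -0.0374 ⇒ -0.04
Risk-neutral Pr[S_T > K] = N(d₂) = N(-0.04) = 0.4840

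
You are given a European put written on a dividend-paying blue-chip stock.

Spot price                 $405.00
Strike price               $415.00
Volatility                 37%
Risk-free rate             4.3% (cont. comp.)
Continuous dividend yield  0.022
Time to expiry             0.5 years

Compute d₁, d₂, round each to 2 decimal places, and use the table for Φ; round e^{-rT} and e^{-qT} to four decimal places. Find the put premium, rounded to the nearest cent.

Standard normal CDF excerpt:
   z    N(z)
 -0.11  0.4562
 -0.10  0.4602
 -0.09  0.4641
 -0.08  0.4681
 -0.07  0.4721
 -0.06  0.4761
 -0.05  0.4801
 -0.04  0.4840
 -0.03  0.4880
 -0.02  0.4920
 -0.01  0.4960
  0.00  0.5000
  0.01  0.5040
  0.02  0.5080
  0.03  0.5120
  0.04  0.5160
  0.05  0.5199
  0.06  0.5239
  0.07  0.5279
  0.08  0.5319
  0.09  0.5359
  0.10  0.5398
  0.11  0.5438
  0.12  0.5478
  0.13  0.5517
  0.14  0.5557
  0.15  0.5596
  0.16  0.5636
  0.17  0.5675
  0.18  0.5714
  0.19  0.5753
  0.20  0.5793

$44.57

T = 0.5;  σ√T = 0.2616
d₁ = [ln(405/415) + (0.043 − 0.022 + ½·0.37²)·0.5] / (σ√T) = (-0.0244 + 0.0447) / 0.2616 = 0.0777 → 0.08
d₂ = 0.0777 − 0.2616 = -0.1839 → -0.18
e^(−qT) = e^(−0.022·0.5) = 0.9891;  e^(−rT) = e^(−0.043·0.5) = 0.9787
N(−d₂) = N(0.18) = 0.5714;  N(−d₁) = N(-0.08) = 0.4681
P = 415·0.9787·0.5714 − 405·0.9891·0.4681 = 232.0801 − 187.5141 = 44.5660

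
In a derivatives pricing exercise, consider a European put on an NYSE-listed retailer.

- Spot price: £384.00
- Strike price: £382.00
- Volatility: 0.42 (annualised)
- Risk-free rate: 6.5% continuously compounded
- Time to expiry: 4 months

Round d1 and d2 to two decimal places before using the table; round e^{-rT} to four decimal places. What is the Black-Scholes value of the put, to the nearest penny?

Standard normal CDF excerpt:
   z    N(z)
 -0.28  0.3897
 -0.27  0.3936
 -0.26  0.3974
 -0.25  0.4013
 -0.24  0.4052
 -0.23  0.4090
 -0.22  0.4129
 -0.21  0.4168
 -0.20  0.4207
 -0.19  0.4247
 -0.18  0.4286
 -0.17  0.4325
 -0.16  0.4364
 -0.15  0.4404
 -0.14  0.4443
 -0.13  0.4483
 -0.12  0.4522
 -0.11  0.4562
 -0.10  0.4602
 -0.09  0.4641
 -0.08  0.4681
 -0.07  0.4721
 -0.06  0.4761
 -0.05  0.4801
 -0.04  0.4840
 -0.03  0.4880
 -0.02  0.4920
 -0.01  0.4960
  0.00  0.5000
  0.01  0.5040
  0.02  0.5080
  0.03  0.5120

σ√T = 0.42 × 0.5774 = 0.2425
d₁ = [ln(384/382) + (0.065 + 0.42²/2)·0.3333] / 0.2425 = [0.0052 + 0.0511] / 0.2425 = 0.2321 → 0.23
d₂ = d₁ − σ√T = 0.2321 − 0.2425 = -0.0104 → -0.01
exp(−rT) = exp(−0.065·0.3333) = 0.9786
N(−d₂) = N(0.01) = 0.5040;  N(−d₁) = N(-0.23) = 0.4090
P = 382·0.9786·0.5040 − 384·0.4090 = 188.4079 − 157.0560 = 31.3519

£31.35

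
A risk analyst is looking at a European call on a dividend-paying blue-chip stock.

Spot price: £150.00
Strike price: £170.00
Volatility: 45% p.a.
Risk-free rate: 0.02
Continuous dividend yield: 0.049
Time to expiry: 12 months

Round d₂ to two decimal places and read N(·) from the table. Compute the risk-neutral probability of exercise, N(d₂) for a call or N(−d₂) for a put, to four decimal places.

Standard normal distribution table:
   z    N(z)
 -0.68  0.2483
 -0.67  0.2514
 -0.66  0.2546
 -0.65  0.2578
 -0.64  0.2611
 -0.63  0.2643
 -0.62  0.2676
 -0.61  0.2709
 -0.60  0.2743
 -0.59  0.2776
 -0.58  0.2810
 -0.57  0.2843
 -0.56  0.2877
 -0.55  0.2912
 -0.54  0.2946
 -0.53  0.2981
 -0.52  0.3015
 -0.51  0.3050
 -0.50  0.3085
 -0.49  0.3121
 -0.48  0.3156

σ√T = 0.45·√1 = 0.4500
d₁ = [ln(150/170) + (0.02 − 0.049 + 0.45²/2)·1] / 0.4500 = [-0.1252 + 0.0723] / 0.4500 = -0.1176 which rounds to -0.12
d₂ = d₁ − σ√T = -0.1176 − 0.4500 = -0.5676 which rounds to -0.57
Risk-neutral Pr[S_T > K] = N(d₂) = N(-0.57) = 0.2843

0.2843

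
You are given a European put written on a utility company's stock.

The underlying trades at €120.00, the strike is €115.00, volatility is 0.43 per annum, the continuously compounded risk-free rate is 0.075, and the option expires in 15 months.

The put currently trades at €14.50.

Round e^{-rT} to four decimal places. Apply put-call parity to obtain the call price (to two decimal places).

exp(−rT) = exp(−0.075·1.25) = 0.9105
Put-call parity: C − P = S − K·e^(−rT) = 120 − 115·0.9105 = 120 − 104.7075 = 15.2925
C = P + (C − P) = 14.50 + (15.2925) = 29.7925

€29.79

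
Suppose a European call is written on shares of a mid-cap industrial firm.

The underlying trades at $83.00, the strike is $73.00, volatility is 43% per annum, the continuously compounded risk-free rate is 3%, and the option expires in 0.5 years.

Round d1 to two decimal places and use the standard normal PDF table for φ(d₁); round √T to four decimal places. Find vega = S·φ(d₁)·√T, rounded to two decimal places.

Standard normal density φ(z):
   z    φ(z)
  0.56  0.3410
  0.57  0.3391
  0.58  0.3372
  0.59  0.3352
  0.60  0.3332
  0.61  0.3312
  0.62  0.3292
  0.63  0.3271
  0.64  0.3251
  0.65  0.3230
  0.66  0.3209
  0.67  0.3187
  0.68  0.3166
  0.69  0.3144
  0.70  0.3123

σ√T = 0.43·√0.5 = 0.3041
d₁ = [ln(83/73) + (0.03 + ½·0.43²)·0.5] / (σ√T) = (0.1284 + 0.0612) / 0.3041 = 0.6236 which rounds to 0.62
√T = √0.5 = 0.7071
φ(d₁) = φ(0.62) = 0.3292
vega = S·φ(d₁)·√T = 83·0.3292·0.7071 = 19.3205

19.32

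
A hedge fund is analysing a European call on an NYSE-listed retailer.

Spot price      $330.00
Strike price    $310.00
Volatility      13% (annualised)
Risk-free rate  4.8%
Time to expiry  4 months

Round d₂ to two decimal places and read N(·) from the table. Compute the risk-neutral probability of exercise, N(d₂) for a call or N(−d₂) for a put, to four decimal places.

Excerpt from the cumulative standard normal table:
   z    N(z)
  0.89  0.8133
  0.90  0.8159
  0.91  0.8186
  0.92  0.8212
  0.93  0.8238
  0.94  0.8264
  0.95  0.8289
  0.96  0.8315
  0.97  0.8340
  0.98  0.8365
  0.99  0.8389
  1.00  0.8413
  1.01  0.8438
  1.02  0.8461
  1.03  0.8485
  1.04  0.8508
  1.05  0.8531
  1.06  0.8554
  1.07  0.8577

σ√T = 0.13 × 0.5774 = 0.0751
d₁ = [ln(330/310) + (0.048 + ½·0.13²)·0.3333] / (σ√T) = (0.0625 + 0.0188) / 0.0751 = 1.0837 ⇒ 1.08
d₂ = 1.0837 − 0.0751 = 1.0086 ⇒ 1.01
Risk-neutral Pr[S_T > K] = N(d₂) = N(1.01) = 0.8438

0.8438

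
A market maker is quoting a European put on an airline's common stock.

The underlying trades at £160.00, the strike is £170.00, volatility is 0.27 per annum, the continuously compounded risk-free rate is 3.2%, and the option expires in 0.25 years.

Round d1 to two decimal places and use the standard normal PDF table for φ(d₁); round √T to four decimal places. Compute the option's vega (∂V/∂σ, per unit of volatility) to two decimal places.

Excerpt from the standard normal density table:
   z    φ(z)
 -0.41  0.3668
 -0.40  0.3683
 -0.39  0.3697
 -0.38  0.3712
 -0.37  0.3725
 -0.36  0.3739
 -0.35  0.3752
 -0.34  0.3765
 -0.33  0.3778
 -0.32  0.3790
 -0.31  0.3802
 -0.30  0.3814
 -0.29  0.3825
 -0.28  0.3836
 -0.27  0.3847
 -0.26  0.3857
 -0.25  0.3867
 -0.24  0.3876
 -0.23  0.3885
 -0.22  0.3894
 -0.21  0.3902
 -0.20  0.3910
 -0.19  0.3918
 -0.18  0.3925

30.32

T = 0.25;  σ√T = 0.1350
d₁ = [ln(160/170) + (0.032 + 0.27²/2)·0.25] / 0.1350 = [-0.0606 + 0.0171] / 0.1350 = -0.3223 ≈ -0.32
√T = √0.25 = 0.5000
φ(d₁) = φ(-0.32) = 0.3790
vega = S·φ(d₁)·√T = 160·0.3790·0.5000 = 30.3200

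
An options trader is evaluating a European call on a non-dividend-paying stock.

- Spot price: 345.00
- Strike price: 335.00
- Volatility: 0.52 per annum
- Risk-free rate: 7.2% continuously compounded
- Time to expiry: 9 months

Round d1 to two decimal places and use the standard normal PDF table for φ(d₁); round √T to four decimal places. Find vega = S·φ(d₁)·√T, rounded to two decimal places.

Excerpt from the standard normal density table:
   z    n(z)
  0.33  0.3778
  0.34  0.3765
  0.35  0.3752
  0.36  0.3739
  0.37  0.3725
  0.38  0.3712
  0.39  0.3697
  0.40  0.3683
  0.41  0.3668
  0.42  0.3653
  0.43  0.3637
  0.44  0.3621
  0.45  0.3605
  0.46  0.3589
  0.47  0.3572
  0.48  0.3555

σ√T = 0.52·√0.75 = 0.4503
d₁ = [ln(345/335) + (0.072 + ½·0.52²)·0.75] / (σ√T) = (0.0294 + 0.1554) / 0.4503 = 0.4104 ⇒ 0.41
√T = √0.75 = 0.8660
φ(d₁) = φ(0.41) = 0.3668
vega = S·φ(d₁)·√T = 345·0.3668·0.8660 = 109.5888
(Vega is the same for a European call and put with the same parameters.)

109.59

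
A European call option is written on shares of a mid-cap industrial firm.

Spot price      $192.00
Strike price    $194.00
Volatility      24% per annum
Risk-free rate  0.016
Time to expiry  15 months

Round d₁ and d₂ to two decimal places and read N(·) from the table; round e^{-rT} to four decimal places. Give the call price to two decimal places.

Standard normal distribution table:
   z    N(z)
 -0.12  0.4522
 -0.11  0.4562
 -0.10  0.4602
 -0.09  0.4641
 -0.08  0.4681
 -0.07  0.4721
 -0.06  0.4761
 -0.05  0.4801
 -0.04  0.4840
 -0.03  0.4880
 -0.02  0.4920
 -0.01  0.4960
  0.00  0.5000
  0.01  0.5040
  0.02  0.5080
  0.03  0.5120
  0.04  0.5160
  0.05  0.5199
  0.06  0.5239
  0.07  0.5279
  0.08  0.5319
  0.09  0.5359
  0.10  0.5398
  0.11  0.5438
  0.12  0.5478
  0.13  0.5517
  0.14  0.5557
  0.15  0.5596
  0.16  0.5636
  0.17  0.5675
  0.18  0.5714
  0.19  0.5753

$21.45

σ√T = 0.24 × 1.1180 = 0.2683
d₁ = [ln(192/194) + (0.016 + 0.24²/2)·1.25] / 0.2683 = [-0.0104 + 0.0560] / 0.2683 = 0.1701 → 0.17
d₂ = d₁ − σ√T = 0.1701 − 0.2683 = -0.0982 → -0.10
e^(−rT) = e^(−0.016·1.25) = 0.9802
C = 192·N(0.17) − 194·0.9802·N(-0.10) = 192·0.5675 − 194·0.9802·0.4602 = 108.9600 − 87.5111 = 21.4489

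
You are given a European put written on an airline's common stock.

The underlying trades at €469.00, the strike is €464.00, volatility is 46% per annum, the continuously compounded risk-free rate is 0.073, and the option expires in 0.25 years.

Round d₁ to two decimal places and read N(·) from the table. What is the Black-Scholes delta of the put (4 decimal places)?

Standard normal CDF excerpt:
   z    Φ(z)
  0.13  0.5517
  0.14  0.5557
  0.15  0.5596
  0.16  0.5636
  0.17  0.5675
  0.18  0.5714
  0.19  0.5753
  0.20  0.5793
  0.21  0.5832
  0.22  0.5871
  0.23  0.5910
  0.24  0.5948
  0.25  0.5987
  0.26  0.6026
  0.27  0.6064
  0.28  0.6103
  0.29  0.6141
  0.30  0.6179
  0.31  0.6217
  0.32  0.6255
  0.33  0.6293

σ√T = 0.46 × 0.5000 = 0.2300
ln(S/K) + (r + σ²/2)T = ln(469/464) + (0.073 + 0.46²/2)·0.25 = 0.0107 + 0.0447 = 0.0554
d₁ = 0.0554 / 0.2300 = 0.2409 ≈ 0.24
N(d₁) = N(0.24) = 0.5948
Δ_put = N(d₁) − 1 = 0.5948 − 1 = -0.4052

-0.4052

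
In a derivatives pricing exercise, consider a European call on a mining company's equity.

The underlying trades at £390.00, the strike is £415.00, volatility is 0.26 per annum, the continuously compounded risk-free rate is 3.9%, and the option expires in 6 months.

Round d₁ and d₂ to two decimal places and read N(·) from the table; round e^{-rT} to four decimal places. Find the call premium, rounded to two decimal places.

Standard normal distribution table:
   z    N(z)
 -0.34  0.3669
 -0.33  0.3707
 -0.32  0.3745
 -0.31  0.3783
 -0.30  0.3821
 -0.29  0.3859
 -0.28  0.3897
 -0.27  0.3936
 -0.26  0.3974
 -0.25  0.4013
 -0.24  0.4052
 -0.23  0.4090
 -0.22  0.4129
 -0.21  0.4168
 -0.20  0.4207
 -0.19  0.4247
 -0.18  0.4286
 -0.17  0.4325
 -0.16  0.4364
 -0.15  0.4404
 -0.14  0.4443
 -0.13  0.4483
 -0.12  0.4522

£20.86

σ√T = 0.26 × 0.7071 = 0.1838
d₁ = [ln(390/415) + (0.039 + 0.26²/2)·0.5] / 0.1838 = [-0.0621 + 0.0364] / 0.1838 = -0.1400 which rounds to -0.14
d₂ = d₁ − σ√T = -0.1400 − 0.1838 = -0.3238 which rounds to -0.32
e^(−rT) = e^(−0.039·0.5) = 0.9807
N(d₁) = N(-0.14) = 0.4443;  N(d₂) = N(-0.32) = 0.3745
C = 390·0.4443 − 415·0.9807·0.3745 = 173.2770 − 152.4179 = 20.8591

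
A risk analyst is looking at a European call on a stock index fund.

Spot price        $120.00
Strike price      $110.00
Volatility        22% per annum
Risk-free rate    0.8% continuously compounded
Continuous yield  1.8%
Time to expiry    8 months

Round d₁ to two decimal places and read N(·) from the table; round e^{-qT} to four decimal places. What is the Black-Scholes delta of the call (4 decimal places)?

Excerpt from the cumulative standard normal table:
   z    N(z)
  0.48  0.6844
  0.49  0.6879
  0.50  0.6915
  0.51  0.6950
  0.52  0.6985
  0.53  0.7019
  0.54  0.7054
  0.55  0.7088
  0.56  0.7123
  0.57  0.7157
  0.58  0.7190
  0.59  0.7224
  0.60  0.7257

0.6970

σ√T = 0.22·√0.6667 = 0.1796
d₁ = [ln(120/110) + (0.008 − 0.018 + ½·0.22²)·0.6667] / (σ√T) = (0.0870 + 0.0095) / 0.1796 = 0.5371 which rounds to 0.54
N(d₁) = N(0.54) = 0.7054
Δ_call = exp(−qT)·N(d₁) = 0.9881·0.7054 = 0.6970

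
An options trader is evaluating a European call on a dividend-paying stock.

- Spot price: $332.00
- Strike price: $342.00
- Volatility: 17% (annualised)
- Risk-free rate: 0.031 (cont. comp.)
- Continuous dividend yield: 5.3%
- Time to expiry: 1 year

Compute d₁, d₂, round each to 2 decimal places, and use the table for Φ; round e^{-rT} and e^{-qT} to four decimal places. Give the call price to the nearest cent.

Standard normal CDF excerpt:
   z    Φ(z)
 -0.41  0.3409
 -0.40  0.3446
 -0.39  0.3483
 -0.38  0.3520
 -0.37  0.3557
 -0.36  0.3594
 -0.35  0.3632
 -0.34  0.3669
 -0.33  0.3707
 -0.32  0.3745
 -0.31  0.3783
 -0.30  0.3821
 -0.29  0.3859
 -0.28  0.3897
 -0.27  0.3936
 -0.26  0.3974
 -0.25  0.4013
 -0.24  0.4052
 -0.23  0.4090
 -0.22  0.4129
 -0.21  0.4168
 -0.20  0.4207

$14.52

σ√T = 0.17·√1 = 0.1700
d₁ = [ln(332/342) + (0.031 − 0.053 + 0.17²/2)·1] / 0.1700 = [-0.0297 − 0.0075] / 0.1700 = -0.2190 → -0.22
d₂ = d₁ − σ√T = -0.2190 − 0.1700 = -0.3890 → -0.39
e^(−qT) = e^(−0.053·1) = 0.9484;  e^(−rT) = e^(−0.031·1) = 0.9695
N(d₁) = N(-0.22) = 0.4129;  N(d₂) = N(-0.39) = 0.3483
C = 332·0.9484·0.4129 − 342·0.9695·0.3483 = 130.0093 − 115.4855 = 14.5238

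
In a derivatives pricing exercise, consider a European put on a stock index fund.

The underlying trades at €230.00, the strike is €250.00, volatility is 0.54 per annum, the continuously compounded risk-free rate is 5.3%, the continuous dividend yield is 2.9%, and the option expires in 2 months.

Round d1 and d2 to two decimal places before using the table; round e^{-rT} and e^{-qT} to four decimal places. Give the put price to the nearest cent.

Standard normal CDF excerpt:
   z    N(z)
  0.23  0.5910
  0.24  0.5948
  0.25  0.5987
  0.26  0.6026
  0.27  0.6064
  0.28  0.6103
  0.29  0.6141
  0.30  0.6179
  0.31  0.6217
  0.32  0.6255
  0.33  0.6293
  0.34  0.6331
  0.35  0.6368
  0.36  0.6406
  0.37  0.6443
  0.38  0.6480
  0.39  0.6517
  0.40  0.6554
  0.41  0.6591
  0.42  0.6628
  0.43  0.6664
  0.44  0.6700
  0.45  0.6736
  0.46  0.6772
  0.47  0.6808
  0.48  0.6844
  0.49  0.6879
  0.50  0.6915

€31.66

σ√T = 0.54·√0.1667 = 0.2205
ln(S/K) + (r − q + σ²/2)T = ln(230/250) + (0.053 − 0.029 + 0.54²/2)·0.1667 = -0.0834 + 0.0283 = -0.0551
d₁ = -0.0551 / 0.2205 = -0.2499 which rounds to -0.25
d₂ = d₁ − σ√T = -0.2499 − 0.2205 = -0.4703 which rounds to -0.47
e^(−qT) = e^(−0.029·0.1667) = 0.9952;  e^(−rT) = e^(−0.053·0.1667) = 0.9912
N(−d₂) = N(0.47) = 0.6808;  N(−d₁) = N(0.25) = 0.5987
P = 250·0.9912·0.6808 − 230·0.9952·0.5987 = 168.7022 − 137.0400 = 31.6622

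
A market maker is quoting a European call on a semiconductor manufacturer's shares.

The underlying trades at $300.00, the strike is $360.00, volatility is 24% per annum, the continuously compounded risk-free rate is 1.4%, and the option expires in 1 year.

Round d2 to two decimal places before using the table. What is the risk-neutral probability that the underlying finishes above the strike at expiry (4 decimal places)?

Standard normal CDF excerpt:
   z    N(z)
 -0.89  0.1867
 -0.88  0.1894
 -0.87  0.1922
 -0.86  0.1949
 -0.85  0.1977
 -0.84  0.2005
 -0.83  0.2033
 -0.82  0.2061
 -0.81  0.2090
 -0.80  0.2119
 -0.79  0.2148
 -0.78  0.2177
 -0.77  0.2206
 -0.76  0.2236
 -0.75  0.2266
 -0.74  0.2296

0.2061

T = 1;  σ√T = 0.2400
d₁ = [ln(300/360) + (0.014 + ½·0.24²)·1] / (σ√T) = (-0.1823 + 0.0428) / 0.2400 = -0.5813 which rounds to -0.58
d₂ = -0.5813 − 0.2400 = -0.8213 which rounds to -0.82
Pr(exercise) under Q = N(d₂) = 0.2061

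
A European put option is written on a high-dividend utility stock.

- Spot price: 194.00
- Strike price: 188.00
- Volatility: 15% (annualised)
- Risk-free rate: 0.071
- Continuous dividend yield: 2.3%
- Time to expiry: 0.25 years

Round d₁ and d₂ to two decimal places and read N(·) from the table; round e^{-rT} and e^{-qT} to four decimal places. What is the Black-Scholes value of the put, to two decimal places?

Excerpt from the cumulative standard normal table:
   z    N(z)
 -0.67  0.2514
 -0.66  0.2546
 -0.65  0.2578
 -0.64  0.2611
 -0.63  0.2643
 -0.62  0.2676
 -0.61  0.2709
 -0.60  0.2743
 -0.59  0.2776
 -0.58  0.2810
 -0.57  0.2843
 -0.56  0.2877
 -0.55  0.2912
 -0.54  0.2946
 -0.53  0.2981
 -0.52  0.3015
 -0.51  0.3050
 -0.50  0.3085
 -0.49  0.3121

σ√T = 0.15·√0.25 = 0.0750
d₁ = [ln(194/188) + (0.071 − 0.023 + 0.15²/2)·0.25] / 0.0750 = [0.0314 + 0.0148] / 0.0750 = 0.6164 ≈ 0.62
d₂ = d₁ − σ√T = 0.6164 − 0.0750 = 0.5414 ≈ 0.54
exp(−qT) = exp(−0.023·0.25) = 0.9943;  exp(−rT) = exp(−0.071·0.25) = 0.9824
N(−d₂) = N(-0.54) = 0.2946;  N(−d₁) = N(-0.62) = 0.2676
P = 188·0.9824·0.2946 − 194·0.9943·0.2676 = 54.4100 − 51.6185 = 2.7915

2.79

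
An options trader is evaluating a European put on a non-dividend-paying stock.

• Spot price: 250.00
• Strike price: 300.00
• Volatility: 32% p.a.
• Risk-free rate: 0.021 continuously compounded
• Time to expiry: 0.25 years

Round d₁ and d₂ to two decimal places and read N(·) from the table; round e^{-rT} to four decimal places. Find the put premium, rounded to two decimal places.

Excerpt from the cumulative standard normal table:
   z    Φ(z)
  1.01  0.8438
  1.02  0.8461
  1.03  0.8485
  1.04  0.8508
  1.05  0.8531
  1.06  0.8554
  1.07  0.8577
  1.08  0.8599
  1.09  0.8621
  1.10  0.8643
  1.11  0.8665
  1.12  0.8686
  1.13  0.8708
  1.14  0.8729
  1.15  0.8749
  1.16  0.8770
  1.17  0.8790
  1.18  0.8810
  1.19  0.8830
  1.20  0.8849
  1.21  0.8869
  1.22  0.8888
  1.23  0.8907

51.40

σ√T = 0.32·√0.25 = 0.1600
d₁ = [ln(250/300) + (0.021 + 0.32²/2)·0.25] / 0.1600 = [-0.1823 + 0.0181] / 0.1600 = -1.0267 ⇒ -1.03
d₂ = d₁ − σ√T = -1.0267 − 0.1600 = -1.1867 ⇒ -1.19
e^(−rT) = e^(−0.021·0.25) = 0.9948
N(−d₂) = N(1.19) = 0.8830;  N(−d₁) = N(1.03) = 0.8485
P = 300·0.9948·0.8830 − 250·0.8485 = 263.5225 − 212.1250 = 51.3975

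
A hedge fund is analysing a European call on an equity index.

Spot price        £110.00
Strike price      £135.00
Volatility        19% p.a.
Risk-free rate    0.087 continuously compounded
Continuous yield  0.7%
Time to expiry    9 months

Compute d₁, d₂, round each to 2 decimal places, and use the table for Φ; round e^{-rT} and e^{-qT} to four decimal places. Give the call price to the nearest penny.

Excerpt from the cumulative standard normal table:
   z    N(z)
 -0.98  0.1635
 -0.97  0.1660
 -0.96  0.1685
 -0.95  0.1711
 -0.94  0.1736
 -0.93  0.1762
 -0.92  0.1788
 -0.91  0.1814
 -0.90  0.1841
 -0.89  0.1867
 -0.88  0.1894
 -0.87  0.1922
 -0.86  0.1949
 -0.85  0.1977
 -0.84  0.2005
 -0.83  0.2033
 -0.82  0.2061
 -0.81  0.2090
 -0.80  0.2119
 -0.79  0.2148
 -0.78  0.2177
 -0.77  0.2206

σ√T = 0.19 × 0.8660 = 0.1645
d₁ = [ln(110/135) + (0.087 − 0.007 + ½·0.19²)·0.75] / (σ√T) = (-0.2048 + 0.0735) / 0.1645 = -0.7977 ⇒ -0.80
d₂ = -0.7977 − 0.1645 = -0.9622 ⇒ -0.96
e^(−qT) = e^(−0.007·0.75) = 0.9948;  e^(−rT) = e^(−0.087·0.75) = 0.9368
C = 110·0.9948·N(-0.80) − 135·0.9368·N(-0.96) = 110·0.9948·0.2119 − 135·0.9368·0.1685 = 23.1878 − 21.3099 = 1.8779

£1.88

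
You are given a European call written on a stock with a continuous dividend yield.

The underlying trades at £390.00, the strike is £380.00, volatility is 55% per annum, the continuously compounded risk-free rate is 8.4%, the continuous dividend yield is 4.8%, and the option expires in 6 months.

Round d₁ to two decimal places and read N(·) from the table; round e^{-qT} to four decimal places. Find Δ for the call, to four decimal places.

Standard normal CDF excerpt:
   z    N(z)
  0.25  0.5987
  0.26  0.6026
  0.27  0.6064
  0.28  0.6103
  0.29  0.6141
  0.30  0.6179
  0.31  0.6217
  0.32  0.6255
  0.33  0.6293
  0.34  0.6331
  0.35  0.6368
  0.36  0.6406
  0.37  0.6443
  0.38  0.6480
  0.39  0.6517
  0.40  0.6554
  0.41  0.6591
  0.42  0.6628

0.6070

σ√T = 0.55 × 0.7071 = 0.3889
d₁ = [ln(390/380) + (0.084 − 0.048 + 0.55²/2)·0.5] / 0.3889 = [0.0260 + 0.0936] / 0.3889 = 0.3075 → 0.31
N(d₁) = N(0.31) = 0.6217
Δ_call = e^(−qT)·N(d₁) = 0.9763·0.6217 = 0.6070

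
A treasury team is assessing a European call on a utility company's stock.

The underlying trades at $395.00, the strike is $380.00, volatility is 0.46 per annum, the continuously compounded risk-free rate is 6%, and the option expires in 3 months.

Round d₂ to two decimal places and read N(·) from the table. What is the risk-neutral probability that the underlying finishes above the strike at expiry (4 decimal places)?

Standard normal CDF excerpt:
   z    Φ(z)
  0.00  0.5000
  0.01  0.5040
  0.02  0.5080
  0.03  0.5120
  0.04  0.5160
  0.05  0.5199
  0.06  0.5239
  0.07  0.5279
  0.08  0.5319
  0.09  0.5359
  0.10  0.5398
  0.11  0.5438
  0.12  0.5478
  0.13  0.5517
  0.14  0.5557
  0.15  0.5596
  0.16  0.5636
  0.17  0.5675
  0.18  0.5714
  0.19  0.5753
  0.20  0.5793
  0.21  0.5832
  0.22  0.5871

0.5478

T = 0.25;  σ√T = 0.2300
d₁ = [ln(395/380) + (0.06 + 0.46²/2)·0.25] / 0.2300 = [0.0387 + 0.0415] / 0.2300 = 0.3485 which rounds to 0.35
d₂ = d₁ − σ√T = 0.3485 − 0.2300 = 0.1185 which rounds to 0.12
Pr(exercise) under Q = N(d₂) = 0.5478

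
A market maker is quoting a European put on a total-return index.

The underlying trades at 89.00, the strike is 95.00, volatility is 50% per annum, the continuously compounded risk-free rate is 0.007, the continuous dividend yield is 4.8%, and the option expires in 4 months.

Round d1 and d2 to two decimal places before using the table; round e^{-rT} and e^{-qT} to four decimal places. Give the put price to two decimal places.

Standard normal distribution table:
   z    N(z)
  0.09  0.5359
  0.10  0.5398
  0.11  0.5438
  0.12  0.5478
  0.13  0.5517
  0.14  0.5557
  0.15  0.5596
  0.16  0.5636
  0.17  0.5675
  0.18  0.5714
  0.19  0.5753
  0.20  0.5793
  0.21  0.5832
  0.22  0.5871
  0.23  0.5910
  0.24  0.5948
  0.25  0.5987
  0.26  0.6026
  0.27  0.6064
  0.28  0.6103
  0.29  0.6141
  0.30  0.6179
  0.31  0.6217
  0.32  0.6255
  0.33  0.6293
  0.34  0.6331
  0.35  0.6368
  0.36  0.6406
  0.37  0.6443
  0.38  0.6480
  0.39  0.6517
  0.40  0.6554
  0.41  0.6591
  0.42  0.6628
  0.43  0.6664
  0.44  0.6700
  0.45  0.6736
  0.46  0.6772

14.50

σ√T = 0.5 × 0.5774 = 0.2887
d₁ = [ln(89/95) + (0.007 − 0.048 + ½·0.5²)·0.3333] / (σ√T) = (-0.0652 + 0.0280) / 0.2887 = -0.1290 → -0.13
d₂ = -0.1290 − 0.2887 = -0.4177 → -0.42
exp(−qT) = exp(−0.048·0.3333) = 0.9841;  exp(−rT) = exp(−0.007·0.3333) = 0.9977
P = 95·0.9977·N(0.42) − 89·0.9841·N(0.13) = 95·0.9977·0.6628 − 89·0.9841·0.5517 = 62.8212 − 48.3206 = 14.5006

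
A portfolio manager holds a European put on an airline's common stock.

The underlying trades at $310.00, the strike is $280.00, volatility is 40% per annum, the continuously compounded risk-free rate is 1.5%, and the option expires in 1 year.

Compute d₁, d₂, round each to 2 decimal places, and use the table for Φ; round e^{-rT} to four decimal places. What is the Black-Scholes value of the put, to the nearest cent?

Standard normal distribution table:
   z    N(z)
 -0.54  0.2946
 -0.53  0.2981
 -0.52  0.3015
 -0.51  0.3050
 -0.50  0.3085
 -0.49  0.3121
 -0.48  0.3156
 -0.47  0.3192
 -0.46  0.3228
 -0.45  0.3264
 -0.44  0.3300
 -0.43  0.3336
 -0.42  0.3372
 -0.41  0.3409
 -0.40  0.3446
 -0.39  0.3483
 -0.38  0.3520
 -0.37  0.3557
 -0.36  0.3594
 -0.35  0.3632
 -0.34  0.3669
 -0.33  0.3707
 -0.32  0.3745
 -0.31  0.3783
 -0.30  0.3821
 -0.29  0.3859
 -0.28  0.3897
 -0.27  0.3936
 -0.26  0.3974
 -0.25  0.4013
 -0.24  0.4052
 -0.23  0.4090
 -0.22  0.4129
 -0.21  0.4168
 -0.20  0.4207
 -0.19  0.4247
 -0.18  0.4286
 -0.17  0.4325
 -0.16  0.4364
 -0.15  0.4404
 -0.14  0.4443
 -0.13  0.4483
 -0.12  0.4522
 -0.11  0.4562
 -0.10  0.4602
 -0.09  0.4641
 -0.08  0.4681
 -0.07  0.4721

$31.26

T = 1;  σ√T = 0.4000
d₁ = [ln(310/280) + (0.015 + 0.4²/2)·1] / 0.4000 = [0.1018 + 0.0950] / 0.4000 = 0.4920 ≈ 0.49
d₂ = d₁ − σ√T = 0.4920 − 0.4000 = 0.0920 ≈ 0.09
e^(−rT) = e^(−0.015·1) = 0.9851
N(−d₂) = N(-0.09) = 0.4641;  N(−d₁) = N(-0.49) = 0.3121
P = 280·0.9851·0.4641 − 310·0.3121 = 128.0118 − 96.7510 = 31.2608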